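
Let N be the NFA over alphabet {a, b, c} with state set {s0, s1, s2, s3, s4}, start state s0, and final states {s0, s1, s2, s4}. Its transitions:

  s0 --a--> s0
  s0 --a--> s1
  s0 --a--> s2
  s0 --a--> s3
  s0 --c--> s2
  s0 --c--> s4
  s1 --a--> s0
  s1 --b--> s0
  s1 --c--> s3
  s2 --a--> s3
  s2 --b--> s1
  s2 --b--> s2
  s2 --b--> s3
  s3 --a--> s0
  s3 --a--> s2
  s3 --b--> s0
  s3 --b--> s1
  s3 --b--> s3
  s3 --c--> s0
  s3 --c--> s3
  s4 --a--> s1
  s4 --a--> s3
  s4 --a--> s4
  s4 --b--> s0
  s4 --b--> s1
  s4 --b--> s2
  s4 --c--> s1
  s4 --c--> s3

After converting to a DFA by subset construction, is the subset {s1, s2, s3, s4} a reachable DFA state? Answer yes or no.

Start state of the DFA: {s0}.
{s0} --a--> {s0, s1, s2, s3}  [new]
{s0} --b--> ∅  [new]
{s0} --c--> {s2, s4}  [new]
{s0, s1, s2, s3} --a--> {s0, s1, s2, s3}  [seen]
{s0, s1, s2, s3} --b--> {s0, s1, s2, s3}  [seen]
{s0, s1, s2, s3} --c--> {s0, s2, s3, s4}  [new]
∅ --a--> ∅  [seen]
∅ --b--> ∅  [seen]
∅ --c--> ∅  [seen]
{s2, s4} --a--> {s1, s3, s4}  [new]
{s2, s4} --b--> {s0, s1, s2, s3}  [seen]
{s2, s4} --c--> {s1, s3}  [new]
{s0, s2, s3, s4} --a--> {s0, s1, s2, s3, s4}  [new]
{s0, s2, s3, s4} --b--> {s0, s1, s2, s3}  [seen]
{s0, s2, s3, s4} --c--> {s0, s1, s2, s3, s4}  [seen]
{s1, s3, s4} --a--> {s0, s1, s2, s3, s4}  [seen]
{s1, s3, s4} --b--> {s0, s1, s2, s3}  [seen]
{s1, s3, s4} --c--> {s0, s1, s3}  [new]
{s1, s3} --a--> {s0, s2}  [new]
{s1, s3} --b--> {s0, s1, s3}  [seen]
{s1, s3} --c--> {s0, s3}  [new]
{s0, s1, s2, s3, s4} --a--> {s0, s1, s2, s3, s4}  [seen]
{s0, s1, s2, s3, s4} --b--> {s0, s1, s2, s3}  [seen]
{s0, s1, s2, s3, s4} --c--> {s0, s1, s2, s3, s4}  [seen]
{s0, s1, s3} --a--> {s0, s1, s2, s3}  [seen]
{s0, s1, s3} --b--> {s0, s1, s3}  [seen]
{s0, s1, s3} --c--> {s0, s2, s3, s4}  [seen]
{s0, s2} --a--> {s0, s1, s2, s3}  [seen]
{s0, s2} --b--> {s1, s2, s3}  [new]
{s0, s2} --c--> {s2, s4}  [seen]
{s0, s3} --a--> {s0, s1, s2, s3}  [seen]
{s0, s3} --b--> {s0, s1, s3}  [seen]
{s0, s3} --c--> {s0, s2, s3, s4}  [seen]
{s1, s2, s3} --a--> {s0, s2, s3}  [new]
{s1, s2, s3} --b--> {s0, s1, s2, s3}  [seen]
{s1, s2, s3} --c--> {s0, s3}  [seen]
{s0, s2, s3} --a--> {s0, s1, s2, s3}  [seen]
{s0, s2, s3} --b--> {s0, s1, s2, s3}  [seen]
{s0, s2, s3} --c--> {s0, s2, s3, s4}  [seen]
Reachable DFA states: {s0}, {s0, s1, s2, s3}, ∅, {s2, s4}, {s0, s2, s3, s4}, {s1, s3, s4}, {s1, s3}, {s0, s1, s2, s3, s4}, {s0, s1, s3}, {s0, s2}, {s0, s3}, {s1, s2, s3}, {s0, s2, s3}.
{s1, s2, s3, s4} is not among them.

no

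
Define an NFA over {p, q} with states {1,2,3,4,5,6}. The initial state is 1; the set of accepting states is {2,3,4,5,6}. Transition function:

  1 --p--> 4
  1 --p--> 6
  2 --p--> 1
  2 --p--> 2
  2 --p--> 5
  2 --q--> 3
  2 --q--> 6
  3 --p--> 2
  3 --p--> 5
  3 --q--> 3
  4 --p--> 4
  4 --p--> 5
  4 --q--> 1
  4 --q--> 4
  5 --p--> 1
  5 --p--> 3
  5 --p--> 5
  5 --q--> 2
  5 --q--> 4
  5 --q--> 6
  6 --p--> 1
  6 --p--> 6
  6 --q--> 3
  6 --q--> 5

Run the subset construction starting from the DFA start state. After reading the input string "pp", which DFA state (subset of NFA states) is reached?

{1,4,5,6}

Start: {1}.
δ(1,p) = {4,6}.
Union: {4,6}.
After p: {4,6}.
δ(4,p) = {4,5}; δ(6,p) = {1,6}.
Union: {1,4,5,6}.
After p: {1,4,5,6}.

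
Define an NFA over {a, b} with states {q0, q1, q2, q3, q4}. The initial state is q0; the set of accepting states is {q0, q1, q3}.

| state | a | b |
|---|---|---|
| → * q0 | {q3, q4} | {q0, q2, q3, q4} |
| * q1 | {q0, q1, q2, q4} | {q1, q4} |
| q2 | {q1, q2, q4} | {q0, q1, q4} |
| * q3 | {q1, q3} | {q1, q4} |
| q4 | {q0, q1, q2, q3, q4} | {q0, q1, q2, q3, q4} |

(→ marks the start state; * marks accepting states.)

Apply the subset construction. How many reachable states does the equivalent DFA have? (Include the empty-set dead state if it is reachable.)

Start state of the DFA: {q0}.
{q0} --a--> {q3, q4}  [new]
{q0} --b--> {q0, q2, q3, q4}  [new]
{q3, q4} --a--> {q0, q1, q2, q3, q4}  [new]
{q3, q4} --b--> {q0, q1, q2, q3, q4}  [seen]
{q0, q2, q3, q4} --a--> {q0, q1, q2, q3, q4}  [seen]
{q0, q2, q3, q4} --b--> {q0, q1, q2, q3, q4}  [seen]
{q0, q1, q2, q3, q4} --a--> {q0, q1, q2, q3, q4}  [seen]
{q0, q1, q2, q3, q4} --b--> {q0, q1, q2, q3, q4}  [seen]
Reachable DFA states: {q0}, {q3, q4}, {q0, q2, q3, q4}, {q0, q1, q2, q3, q4}.

4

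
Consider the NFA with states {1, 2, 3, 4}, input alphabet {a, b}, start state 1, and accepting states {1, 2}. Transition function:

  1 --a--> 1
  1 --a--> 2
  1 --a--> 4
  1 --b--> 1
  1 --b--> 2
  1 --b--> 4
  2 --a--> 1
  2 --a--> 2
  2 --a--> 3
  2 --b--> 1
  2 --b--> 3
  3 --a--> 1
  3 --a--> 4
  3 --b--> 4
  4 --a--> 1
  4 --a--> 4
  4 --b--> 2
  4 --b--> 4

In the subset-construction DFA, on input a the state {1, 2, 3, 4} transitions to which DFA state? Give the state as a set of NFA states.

δ(1,a) = {1, 2, 4}; δ(2,a) = {1, 2, 3}; δ(3,a) = {1, 4}; δ(4,a) = {1, 4}.
Union: {1, 2, 3, 4}.

{1, 2, 3, 4}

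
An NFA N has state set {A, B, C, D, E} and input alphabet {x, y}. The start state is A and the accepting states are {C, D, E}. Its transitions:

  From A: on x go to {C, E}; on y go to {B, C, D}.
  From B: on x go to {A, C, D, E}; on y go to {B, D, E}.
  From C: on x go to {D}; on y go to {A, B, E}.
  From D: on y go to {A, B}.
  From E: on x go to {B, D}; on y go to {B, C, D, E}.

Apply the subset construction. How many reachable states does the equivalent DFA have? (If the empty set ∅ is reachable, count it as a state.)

Start state of the DFA: {A}.
{A} --x--> {C, E}  [new]
{A} --y--> {B, C, D}  [new]
{C, E} --x--> {B, D}  [new]
{C, E} --y--> {A, B, C, D, E}  [new]
{B, C, D} --x--> {A, C, D, E}  [new]
{B, C, D} --y--> {A, B, D, E}  [new]
{B, D} --x--> {A, C, D, E}  [seen]
{B, D} --y--> {A, B, D, E}  [seen]
{A, B, C, D, E} --x--> {A, B, C, D, E}  [seen]
{A, B, C, D, E} --y--> {A, B, C, D, E}  [seen]
{A, C, D, E} --x--> {B, C, D, E}  [new]
{A, C, D, E} --y--> {A, B, C, D, E}  [seen]
{A, B, D, E} --x--> {A, B, C, D, E}  [seen]
{A, B, D, E} --y--> {A, B, C, D, E}  [seen]
{B, C, D, E} --x--> {A, B, C, D, E}  [seen]
{B, C, D, E} --y--> {A, B, C, D, E}  [seen]
Reachable DFA states: {A}, {C, E}, {B, C, D}, {B, D}, {A, B, C, D, E}, {A, C, D, E}, {A, B, D, E}, {B, C, D, E}.

8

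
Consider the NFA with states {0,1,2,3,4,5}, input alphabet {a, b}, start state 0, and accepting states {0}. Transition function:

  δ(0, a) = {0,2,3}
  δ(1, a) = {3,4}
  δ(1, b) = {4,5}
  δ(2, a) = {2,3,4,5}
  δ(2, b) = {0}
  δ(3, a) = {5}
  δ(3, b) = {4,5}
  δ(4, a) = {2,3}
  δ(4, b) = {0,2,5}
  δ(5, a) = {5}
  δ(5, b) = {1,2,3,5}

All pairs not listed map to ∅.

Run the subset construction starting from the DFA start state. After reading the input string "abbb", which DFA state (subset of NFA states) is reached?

Start: {0}.
δ(0,a) = {0,2,3}.
Union: {0,2,3}.
After a: {0,2,3}.
δ(0,b) = ∅; δ(2,b) = {0}; δ(3,b) = {4,5}.
Union: {0,4,5}.
After b: {0,4,5}.
δ(0,b) = ∅; δ(4,b) = {0,2,5}; δ(5,b) = {1,2,3,5}.
Union: {0,1,2,3,5}.
After b: {0,1,2,3,5}.
δ(0,b) = ∅; δ(1,b) = {4,5}; δ(2,b) = {0}; δ(3,b) = {4,5}; δ(5,b) = {1,2,3,5}.
Union: {0,1,2,3,4,5}.
After b: {0,1,2,3,4,5}.

{0,1,2,3,4,5}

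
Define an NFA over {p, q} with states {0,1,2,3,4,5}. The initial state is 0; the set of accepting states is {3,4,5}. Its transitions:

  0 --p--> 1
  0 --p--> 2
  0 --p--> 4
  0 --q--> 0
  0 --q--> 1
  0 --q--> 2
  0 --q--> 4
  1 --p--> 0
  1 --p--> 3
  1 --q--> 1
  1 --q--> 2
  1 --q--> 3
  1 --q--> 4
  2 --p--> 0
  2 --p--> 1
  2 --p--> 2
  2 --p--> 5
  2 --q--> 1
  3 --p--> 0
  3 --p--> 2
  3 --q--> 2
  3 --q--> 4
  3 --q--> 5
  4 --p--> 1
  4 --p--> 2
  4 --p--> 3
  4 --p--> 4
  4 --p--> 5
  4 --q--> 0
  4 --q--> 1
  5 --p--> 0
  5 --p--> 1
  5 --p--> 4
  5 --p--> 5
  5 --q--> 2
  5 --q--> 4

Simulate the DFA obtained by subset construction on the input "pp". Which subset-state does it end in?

{0,1,2,3,4,5}

Start: {0}.
δ(0,p) = {1,2,4}.
Union: {1,2,4}.
After p: {1,2,4}.
δ(1,p) = {0,3}; δ(2,p) = {0,1,2,5}; δ(4,p) = {1,2,3,4,5}.
Union: {0,1,2,3,4,5}.
After p: {0,1,2,3,4,5}.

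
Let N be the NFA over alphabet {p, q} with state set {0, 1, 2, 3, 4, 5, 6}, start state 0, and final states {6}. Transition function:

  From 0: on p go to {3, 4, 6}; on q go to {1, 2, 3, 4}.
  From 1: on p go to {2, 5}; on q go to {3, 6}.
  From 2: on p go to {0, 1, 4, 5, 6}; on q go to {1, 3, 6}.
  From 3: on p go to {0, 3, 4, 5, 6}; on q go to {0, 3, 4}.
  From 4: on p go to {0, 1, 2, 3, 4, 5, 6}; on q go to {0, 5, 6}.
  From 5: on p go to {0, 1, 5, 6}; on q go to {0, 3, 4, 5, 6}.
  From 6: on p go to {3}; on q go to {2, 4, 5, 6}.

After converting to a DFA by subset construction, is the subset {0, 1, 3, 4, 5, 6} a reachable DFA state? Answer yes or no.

yes

Start state of the DFA: {0}.
{0} --p--> {3, 4, 6}  [new]
{0} --q--> {1, 2, 3, 4}  [new]
{3, 4, 6} --p--> {0, 1, 2, 3, 4, 5, 6}  [new]
{3, 4, 6} --q--> {0, 2, 3, 4, 5, 6}  [new]
{1, 2, 3, 4} --p--> {0, 1, 2, 3, 4, 5, 6}  [seen]
{1, 2, 3, 4} --q--> {0, 1, 3, 4, 5, 6}  [new]
{0, 1, 2, 3, 4, 5, 6} --p--> {0, 1, 2, 3, 4, 5, 6}  [seen]
{0, 1, 2, 3, 4, 5, 6} --q--> {0, 1, 2, 3, 4, 5, 6}  [seen]
{0, 2, 3, 4, 5, 6} --p--> {0, 1, 2, 3, 4, 5, 6}  [seen]
{0, 2, 3, 4, 5, 6} --q--> {0, 1, 2, 3, 4, 5, 6}  [seen]
{0, 1, 3, 4, 5, 6} --p--> {0, 1, 2, 3, 4, 5, 6}  [seen]
{0, 1, 3, 4, 5, 6} --q--> {0, 1, 2, 3, 4, 5, 6}  [seen]
Reachable DFA states: {0}, {3, 4, 6}, {1, 2, 3, 4}, {0, 1, 2, 3, 4, 5, 6}, {0, 2, 3, 4, 5, 6}, {0, 1, 3, 4, 5, 6}.
{0, 1, 3, 4, 5, 6} is among them.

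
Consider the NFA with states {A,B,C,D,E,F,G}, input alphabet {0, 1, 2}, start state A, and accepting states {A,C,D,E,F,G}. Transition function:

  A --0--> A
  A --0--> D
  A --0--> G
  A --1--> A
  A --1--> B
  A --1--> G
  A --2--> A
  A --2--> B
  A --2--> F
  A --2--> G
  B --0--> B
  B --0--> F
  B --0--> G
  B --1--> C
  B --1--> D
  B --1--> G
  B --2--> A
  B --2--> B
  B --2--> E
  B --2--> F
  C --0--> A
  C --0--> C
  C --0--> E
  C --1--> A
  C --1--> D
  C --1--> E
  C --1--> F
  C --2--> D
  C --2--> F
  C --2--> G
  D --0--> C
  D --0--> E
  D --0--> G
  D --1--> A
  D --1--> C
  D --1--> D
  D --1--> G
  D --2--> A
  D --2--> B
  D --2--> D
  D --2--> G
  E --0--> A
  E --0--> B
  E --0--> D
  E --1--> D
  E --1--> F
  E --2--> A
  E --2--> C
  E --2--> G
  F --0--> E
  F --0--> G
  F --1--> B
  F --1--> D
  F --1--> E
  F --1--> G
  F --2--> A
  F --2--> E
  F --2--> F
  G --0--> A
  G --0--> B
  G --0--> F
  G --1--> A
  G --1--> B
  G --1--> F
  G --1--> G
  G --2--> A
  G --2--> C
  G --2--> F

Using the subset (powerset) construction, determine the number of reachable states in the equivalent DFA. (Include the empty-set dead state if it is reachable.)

9

Start state of the DFA: {A}.
{A} --0--> {A,D,G}  [new]
{A} --1--> {A,B,G}  [new]
{A} --2--> {A,B,F,G}  [new]
{A,D,G} --0--> {A,B,C,D,E,F,G}  [new]
{A,D,G} --1--> {A,B,C,D,F,G}  [new]
{A,D,G} --2--> {A,B,C,D,F,G}  [seen]
{A,B,G} --0--> {A,B,D,F,G}  [new]
{A,B,G} --1--> {A,B,C,D,F,G}  [seen]
{A,B,G} --2--> {A,B,C,E,F,G}  [new]
{A,B,F,G} --0--> {A,B,D,E,F,G}  [new]
{A,B,F,G} --1--> {A,B,C,D,E,F,G}  [seen]
{A,B,F,G} --2--> {A,B,C,E,F,G}  [seen]
{A,B,C,D,E,F,G} --0--> {A,B,C,D,E,F,G}  [seen]
{A,B,C,D,E,F,G} --1--> {A,B,C,D,E,F,G}  [seen]
{A,B,C,D,E,F,G} --2--> {A,B,C,D,E,F,G}  [seen]
{A,B,C,D,F,G} --0--> {A,B,C,D,E,F,G}  [seen]
{A,B,C,D,F,G} --1--> {A,B,C,D,E,F,G}  [seen]
{A,B,C,D,F,G} --2--> {A,B,C,D,E,F,G}  [seen]
{A,B,D,F,G} --0--> {A,B,C,D,E,F,G}  [seen]
{A,B,D,F,G} --1--> {A,B,C,D,E,F,G}  [seen]
{A,B,D,F,G} --2--> {A,B,C,D,E,F,G}  [seen]
{A,B,C,E,F,G} --0--> {A,B,C,D,E,F,G}  [seen]
{A,B,C,E,F,G} --1--> {A,B,C,D,E,F,G}  [seen]
{A,B,C,E,F,G} --2--> {A,B,C,D,E,F,G}  [seen]
{A,B,D,E,F,G} --0--> {A,B,C,D,E,F,G}  [seen]
{A,B,D,E,F,G} --1--> {A,B,C,D,E,F,G}  [seen]
{A,B,D,E,F,G} --2--> {A,B,C,D,E,F,G}  [seen]
Reachable DFA states: {A}, {A,D,G}, {A,B,G}, {A,B,F,G}, {A,B,C,D,E,F,G}, {A,B,C,D,F,G}, {A,B,D,F,G}, {A,B,C,E,F,G}, {A,B,D,E,F,G}.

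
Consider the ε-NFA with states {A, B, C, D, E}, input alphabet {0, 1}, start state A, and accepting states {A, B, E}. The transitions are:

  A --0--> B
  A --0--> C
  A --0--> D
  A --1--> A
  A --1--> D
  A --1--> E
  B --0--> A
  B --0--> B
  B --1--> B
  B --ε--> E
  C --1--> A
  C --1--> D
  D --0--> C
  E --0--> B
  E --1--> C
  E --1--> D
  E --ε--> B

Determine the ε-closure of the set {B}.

Begin with {B}.
B →ε {E}; add E.
ε-closure = {B, E}.

{B, E}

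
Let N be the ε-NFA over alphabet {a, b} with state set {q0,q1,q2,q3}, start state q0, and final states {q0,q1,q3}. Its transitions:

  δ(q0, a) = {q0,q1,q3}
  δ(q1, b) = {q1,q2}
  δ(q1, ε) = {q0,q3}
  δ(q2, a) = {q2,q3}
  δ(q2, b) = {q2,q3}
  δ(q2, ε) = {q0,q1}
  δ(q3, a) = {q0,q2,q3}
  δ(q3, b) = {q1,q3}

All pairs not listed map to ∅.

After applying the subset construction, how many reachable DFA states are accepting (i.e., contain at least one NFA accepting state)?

Start state of the DFA: {q0} (ε-closure of the NFA start).
{q0} --a--> {q0,q1,q3}  [new]
{q0} --b--> ∅  [new]
{q0,q1,q3} --a--> {q0,q1,q2,q3}  [new]
{q0,q1,q3} --b--> {q0,q1,q2,q3}  [seen]
∅ --a--> ∅  [seen]
∅ --b--> ∅  [seen]
{q0,q1,q2,q3} --a--> {q0,q1,q2,q3}  [seen]
{q0,q1,q2,q3} --b--> {q0,q1,q2,q3}  [seen]
Reachable DFA states: {q0}, {q0,q1,q3}, ∅, {q0,q1,q2,q3}.
Accepting DFA states (contain an NFA accepting state): {q0}, {q0,q1,q3}, {q0,q1,q2,q3}.

3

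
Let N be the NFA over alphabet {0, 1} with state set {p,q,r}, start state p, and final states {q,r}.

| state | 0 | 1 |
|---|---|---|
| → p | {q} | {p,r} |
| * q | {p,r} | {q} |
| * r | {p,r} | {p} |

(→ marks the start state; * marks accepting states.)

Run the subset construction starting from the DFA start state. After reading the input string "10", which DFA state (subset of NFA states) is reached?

Start: {p}.
δ(p,1) = {p,r}.
Union: {p,r}.
After 1: {p,r}.
δ(p,0) = {q}; δ(r,0) = {p,r}.
Union: {p,q,r}.
After 0: {p,q,r}.

{p,q,r}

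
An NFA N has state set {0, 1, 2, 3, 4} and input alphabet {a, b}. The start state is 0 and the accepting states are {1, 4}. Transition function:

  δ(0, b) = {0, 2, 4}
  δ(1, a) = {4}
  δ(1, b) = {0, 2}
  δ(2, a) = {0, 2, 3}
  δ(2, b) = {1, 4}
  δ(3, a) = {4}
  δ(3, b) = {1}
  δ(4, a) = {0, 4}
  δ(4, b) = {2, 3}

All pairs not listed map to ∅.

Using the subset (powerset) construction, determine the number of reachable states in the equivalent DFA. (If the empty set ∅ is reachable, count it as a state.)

5

Start state of the DFA: {0}.
{0} --a--> ∅  [new]
{0} --b--> {0, 2, 4}  [new]
∅ --a--> ∅  [seen]
∅ --b--> ∅  [seen]
{0, 2, 4} --a--> {0, 2, 3, 4}  [new]
{0, 2, 4} --b--> {0, 1, 2, 3, 4}  [new]
{0, 2, 3, 4} --a--> {0, 2, 3, 4}  [seen]
{0, 2, 3, 4} --b--> {0, 1, 2, 3, 4}  [seen]
{0, 1, 2, 3, 4} --a--> {0, 2, 3, 4}  [seen]
{0, 1, 2, 3, 4} --b--> {0, 1, 2, 3, 4}  [seen]
Reachable DFA states: {0}, ∅, {0, 2, 4}, {0, 2, 3, 4}, {0, 1, 2, 3, 4}.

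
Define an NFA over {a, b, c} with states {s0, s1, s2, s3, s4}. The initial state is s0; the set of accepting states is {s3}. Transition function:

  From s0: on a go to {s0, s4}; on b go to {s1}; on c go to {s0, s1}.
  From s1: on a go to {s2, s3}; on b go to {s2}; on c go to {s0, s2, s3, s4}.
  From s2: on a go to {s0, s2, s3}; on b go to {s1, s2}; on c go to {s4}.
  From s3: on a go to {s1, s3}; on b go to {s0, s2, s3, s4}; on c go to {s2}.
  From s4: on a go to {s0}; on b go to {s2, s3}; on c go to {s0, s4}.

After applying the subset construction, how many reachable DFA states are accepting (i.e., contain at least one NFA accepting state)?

6

Start state of the DFA: {s0}.
{s0} --a--> {s0, s4}  [new]
{s0} --b--> {s1}  [new]
{s0} --c--> {s0, s1}  [new]
{s0, s4} --a--> {s0, s4}  [seen]
{s0, s4} --b--> {s1, s2, s3}  [new]
{s0, s4} --c--> {s0, s1, s4}  [new]
{s1} --a--> {s2, s3}  [new]
{s1} --b--> {s2}  [new]
{s1} --c--> {s0, s2, s3, s4}  [new]
{s0, s1} --a--> {s0, s2, s3, s4}  [seen]
{s0, s1} --b--> {s1, s2}  [new]
{s0, s1} --c--> {s0, s1, s2, s3, s4}  [new]
{s1, s2, s3} --a--> {s0, s1, s2, s3}  [new]
{s1, s2, s3} --b--> {s0, s1, s2, s3, s4}  [seen]
{s1, s2, s3} --c--> {s0, s2, s3, s4}  [seen]
{s0, s1, s4} --a--> {s0, s2, s3, s4}  [seen]
{s0, s1, s4} --b--> {s1, s2, s3}  [seen]
{s0, s1, s4} --c--> {s0, s1, s2, s3, s4}  [seen]
{s2, s3} --a--> {s0, s1, s2, s3}  [seen]
{s2, s3} --b--> {s0, s1, s2, s3, s4}  [seen]
{s2, s3} --c--> {s2, s4}  [new]
{s2} --a--> {s0, s2, s3}  [new]
{s2} --b--> {s1, s2}  [seen]
{s2} --c--> {s4}  [new]
{s0, s2, s3, s4} --a--> {s0, s1, s2, s3, s4}  [seen]
{s0, s2, s3, s4} --b--> {s0, s1, s2, s3, s4}  [seen]
{s0, s2, s3, s4} --c--> {s0, s1, s2, s4}  [new]
{s1, s2} --a--> {s0, s2, s3}  [seen]
{s1, s2} --b--> {s1, s2}  [seen]
{s1, s2} --c--> {s0, s2, s3, s4}  [seen]
{s0, s1, s2, s3, s4} --a--> {s0, s1, s2, s3, s4}  [seen]
{s0, s1, s2, s3, s4} --b--> {s0, s1, s2, s3, s4}  [seen]
{s0, s1, s2, s3, s4} --c--> {s0, s1, s2, s3, s4}  [seen]
{s0, s1, s2, s3} --a--> {s0, s1, s2, s3, s4}  [seen]
{s0, s1, s2, s3} --b--> {s0, s1, s2, s3, s4}  [seen]
{s0, s1, s2, s3} --c--> {s0, s1, s2, s3, s4}  [seen]
{s2, s4} --a--> {s0, s2, s3}  [seen]
{s2, s4} --b--> {s1, s2, s3}  [seen]
{s2, s4} --c--> {s0, s4}  [seen]
{s0, s2, s3} --a--> {s0, s1, s2, s3, s4}  [seen]
{s0, s2, s3} --b--> {s0, s1, s2, s3, s4}  [seen]
{s0, s2, s3} --c--> {s0, s1, s2, s4}  [seen]
{s4} --a--> {s0}  [seen]
{s4} --b--> {s2, s3}  [seen]
{s4} --c--> {s0, s4}  [seen]
{s0, s1, s2, s4} --a--> {s0, s2, s3, s4}  [seen]
{s0, s1, s2, s4} --b--> {s1, s2, s3}  [seen]
{s0, s1, s2, s4} --c--> {s0, s1, s2, s3, s4}  [seen]
Reachable DFA states: {s0}, {s0, s4}, {s1}, {s0, s1}, {s1, s2, s3}, {s0, s1, s4}, {s2, s3}, {s2}, {s0, s2, s3, s4}, {s1, s2}, {s0, s1, s2, s3, s4}, {s0, s1, s2, s3}, {s2, s4}, {s0, s2, s3}, {s4}, {s0, s1, s2, s4}.
Accepting DFA states (contain an NFA accepting state): {s1, s2, s3}, {s2, s3}, {s0, s2, s3, s4}, {s0, s1, s2, s3, s4}, {s0, s1, s2, s3}, {s0, s2, s3}.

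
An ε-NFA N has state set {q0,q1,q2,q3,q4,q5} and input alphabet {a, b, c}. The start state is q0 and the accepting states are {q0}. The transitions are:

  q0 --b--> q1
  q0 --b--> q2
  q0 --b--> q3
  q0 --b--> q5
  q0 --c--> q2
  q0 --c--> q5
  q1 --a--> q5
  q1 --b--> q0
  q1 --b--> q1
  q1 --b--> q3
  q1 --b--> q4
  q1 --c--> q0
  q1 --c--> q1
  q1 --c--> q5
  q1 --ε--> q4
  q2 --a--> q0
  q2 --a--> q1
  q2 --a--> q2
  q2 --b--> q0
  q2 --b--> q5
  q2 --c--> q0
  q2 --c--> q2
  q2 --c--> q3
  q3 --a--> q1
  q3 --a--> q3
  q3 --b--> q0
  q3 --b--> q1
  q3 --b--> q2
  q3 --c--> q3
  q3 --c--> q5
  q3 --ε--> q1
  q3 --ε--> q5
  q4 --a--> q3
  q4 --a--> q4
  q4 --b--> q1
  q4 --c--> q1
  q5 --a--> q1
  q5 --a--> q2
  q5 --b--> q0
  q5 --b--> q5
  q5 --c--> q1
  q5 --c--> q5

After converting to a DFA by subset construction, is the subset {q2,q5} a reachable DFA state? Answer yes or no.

Start state of the DFA: {q0} (ε-closure of the NFA start).
{q0} --a--> ∅  [new]
{q0} --b--> {q1,q2,q3,q4,q5}  [new]
{q0} --c--> {q2,q5}  [new]
∅ --a--> ∅  [seen]
∅ --b--> ∅  [seen]
∅ --c--> ∅  [seen]
{q1,q2,q3,q4,q5} --a--> {q0,q1,q2,q3,q4,q5}  [new]
{q1,q2,q3,q4,q5} --b--> {q0,q1,q2,q3,q4,q5}  [seen]
{q1,q2,q3,q4,q5} --c--> {q0,q1,q2,q3,q4,q5}  [seen]
{q2,q5} --a--> {q0,q1,q2,q4}  [new]
{q2,q5} --b--> {q0,q5}  [new]
{q2,q5} --c--> {q0,q1,q2,q3,q4,q5}  [seen]
{q0,q1,q2,q3,q4,q5} --a--> {q0,q1,q2,q3,q4,q5}  [seen]
{q0,q1,q2,q3,q4,q5} --b--> {q0,q1,q2,q3,q4,q5}  [seen]
{q0,q1,q2,q3,q4,q5} --c--> {q0,q1,q2,q3,q4,q5}  [seen]
{q0,q1,q2,q4} --a--> {q0,q1,q2,q3,q4,q5}  [seen]
{q0,q1,q2,q4} --b--> {q0,q1,q2,q3,q4,q5}  [seen]
{q0,q1,q2,q4} --c--> {q0,q1,q2,q3,q4,q5}  [seen]
{q0,q5} --a--> {q1,q2,q4}  [new]
{q0,q5} --b--> {q0,q1,q2,q3,q4,q5}  [seen]
{q0,q5} --c--> {q1,q2,q4,q5}  [new]
{q1,q2,q4} --a--> {q0,q1,q2,q3,q4,q5}  [seen]
{q1,q2,q4} --b--> {q0,q1,q3,q4,q5}  [new]
{q1,q2,q4} --c--> {q0,q1,q2,q3,q4,q5}  [seen]
{q1,q2,q4,q5} --a--> {q0,q1,q2,q3,q4,q5}  [seen]
{q1,q2,q4,q5} --b--> {q0,q1,q3,q4,q5}  [seen]
{q1,q2,q4,q5} --c--> {q0,q1,q2,q3,q4,q5}  [seen]
{q0,q1,q3,q4,q5} --a--> {q1,q2,q3,q4,q5}  [seen]
{q0,q1,q3,q4,q5} --b--> {q0,q1,q2,q3,q4,q5}  [seen]
{q0,q1,q3,q4,q5} --c--> {q0,q1,q2,q3,q4,q5}  [seen]
Reachable DFA states: {q0}, ∅, {q1,q2,q3,q4,q5}, {q2,q5}, {q0,q1,q2,q3,q4,q5}, {q0,q1,q2,q4}, {q0,q5}, {q1,q2,q4}, {q1,q2,q4,q5}, {q0,q1,q3,q4,q5}.
{q2,q5} is among them.

yes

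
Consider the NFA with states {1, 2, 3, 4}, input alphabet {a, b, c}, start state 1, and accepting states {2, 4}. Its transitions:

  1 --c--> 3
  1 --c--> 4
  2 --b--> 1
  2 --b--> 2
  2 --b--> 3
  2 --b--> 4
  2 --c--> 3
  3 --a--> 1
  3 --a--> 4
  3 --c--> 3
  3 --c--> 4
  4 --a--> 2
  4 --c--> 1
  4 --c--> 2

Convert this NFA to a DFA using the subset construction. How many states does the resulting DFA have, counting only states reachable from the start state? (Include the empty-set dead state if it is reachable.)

8

Start state of the DFA: {1}.
{1} --a--> ∅  [new]
{1} --b--> ∅  [seen]
{1} --c--> {3, 4}  [new]
∅ --a--> ∅  [seen]
∅ --b--> ∅  [seen]
∅ --c--> ∅  [seen]
{3, 4} --a--> {1, 2, 4}  [new]
{3, 4} --b--> ∅  [seen]
{3, 4} --c--> {1, 2, 3, 4}  [new]
{1, 2, 4} --a--> {2}  [new]
{1, 2, 4} --b--> {1, 2, 3, 4}  [seen]
{1, 2, 4} --c--> {1, 2, 3, 4}  [seen]
{1, 2, 3, 4} --a--> {1, 2, 4}  [seen]
{1, 2, 3, 4} --b--> {1, 2, 3, 4}  [seen]
{1, 2, 3, 4} --c--> {1, 2, 3, 4}  [seen]
{2} --a--> ∅  [seen]
{2} --b--> {1, 2, 3, 4}  [seen]
{2} --c--> {3}  [new]
{3} --a--> {1, 4}  [new]
{3} --b--> ∅  [seen]
{3} --c--> {3, 4}  [seen]
{1, 4} --a--> {2}  [seen]
{1, 4} --b--> ∅  [seen]
{1, 4} --c--> {1, 2, 3, 4}  [seen]
Reachable DFA states: {1}, ∅, {3, 4}, {1, 2, 4}, {1, 2, 3, 4}, {2}, {3}, {1, 4}.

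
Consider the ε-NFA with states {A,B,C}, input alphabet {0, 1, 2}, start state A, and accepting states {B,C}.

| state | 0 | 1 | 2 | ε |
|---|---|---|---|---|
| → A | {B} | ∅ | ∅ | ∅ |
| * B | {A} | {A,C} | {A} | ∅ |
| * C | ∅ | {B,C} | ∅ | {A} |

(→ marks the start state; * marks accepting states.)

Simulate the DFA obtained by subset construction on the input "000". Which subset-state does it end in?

Start: {A}.
δ(A,0) = {B}.
Union: {B}.
After 0: {B}.
δ(B,0) = {A}.
Union: {A}.
After 0: {A}.
δ(A,0) = {B}.
Union: {B}.
After 0: {B}.

{B}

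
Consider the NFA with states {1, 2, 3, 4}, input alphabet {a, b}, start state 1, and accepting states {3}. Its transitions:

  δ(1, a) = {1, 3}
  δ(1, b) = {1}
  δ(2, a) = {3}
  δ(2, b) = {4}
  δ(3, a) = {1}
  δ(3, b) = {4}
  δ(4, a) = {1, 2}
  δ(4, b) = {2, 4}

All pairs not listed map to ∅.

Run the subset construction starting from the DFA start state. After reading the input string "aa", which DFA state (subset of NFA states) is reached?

Start: {1}.
δ(1,a) = {1, 3}.
Union: {1, 3}.
After a: {1, 3}.
δ(1,a) = {1, 3}; δ(3,a) = {1}.
Union: {1, 3}.
After a: {1, 3}.

{1, 3}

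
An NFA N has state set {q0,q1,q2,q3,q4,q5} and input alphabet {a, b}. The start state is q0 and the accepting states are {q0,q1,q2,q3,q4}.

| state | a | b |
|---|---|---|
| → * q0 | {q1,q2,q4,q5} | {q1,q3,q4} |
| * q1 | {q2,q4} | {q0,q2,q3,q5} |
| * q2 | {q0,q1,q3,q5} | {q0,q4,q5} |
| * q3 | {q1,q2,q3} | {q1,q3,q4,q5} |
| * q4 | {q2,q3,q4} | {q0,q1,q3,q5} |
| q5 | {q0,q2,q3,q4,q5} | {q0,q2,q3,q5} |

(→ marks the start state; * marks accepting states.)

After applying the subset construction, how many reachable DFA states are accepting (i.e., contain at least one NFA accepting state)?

Start state of the DFA: {q0}.
{q0} --a--> {q1,q2,q4,q5}  [new]
{q0} --b--> {q1,q3,q4}  [new]
{q1,q2,q4,q5} --a--> {q0,q1,q2,q3,q4,q5}  [new]
{q1,q2,q4,q5} --b--> {q0,q1,q2,q3,q4,q5}  [seen]
{q1,q3,q4} --a--> {q1,q2,q3,q4}  [new]
{q1,q3,q4} --b--> {q0,q1,q2,q3,q4,q5}  [seen]
{q0,q1,q2,q3,q4,q5} --a--> {q0,q1,q2,q3,q4,q5}  [seen]
{q0,q1,q2,q3,q4,q5} --b--> {q0,q1,q2,q3,q4,q5}  [seen]
{q1,q2,q3,q4} --a--> {q0,q1,q2,q3,q4,q5}  [seen]
{q1,q2,q3,q4} --b--> {q0,q1,q2,q3,q4,q5}  [seen]
Reachable DFA states: {q0}, {q1,q2,q4,q5}, {q1,q3,q4}, {q0,q1,q2,q3,q4,q5}, {q1,q2,q3,q4}.
Accepting DFA states (contain an NFA accepting state): {q0}, {q1,q2,q4,q5}, {q1,q3,q4}, {q0,q1,q2,q3,q4,q5}, {q1,q2,q3,q4}.

5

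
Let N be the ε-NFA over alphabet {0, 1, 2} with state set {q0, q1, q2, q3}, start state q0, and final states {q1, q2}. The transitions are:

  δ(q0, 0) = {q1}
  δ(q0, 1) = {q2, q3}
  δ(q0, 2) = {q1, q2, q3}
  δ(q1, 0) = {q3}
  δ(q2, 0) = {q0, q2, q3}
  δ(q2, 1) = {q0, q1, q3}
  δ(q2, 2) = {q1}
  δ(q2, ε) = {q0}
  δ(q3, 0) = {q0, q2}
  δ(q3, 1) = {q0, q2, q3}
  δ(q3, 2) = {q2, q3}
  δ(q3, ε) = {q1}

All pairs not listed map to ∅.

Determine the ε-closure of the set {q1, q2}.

Begin with {q1, q2}.
q2 →ε {q0}; add q0.
ε-closure = {q0, q1, q2}.

{q0, q1, q2}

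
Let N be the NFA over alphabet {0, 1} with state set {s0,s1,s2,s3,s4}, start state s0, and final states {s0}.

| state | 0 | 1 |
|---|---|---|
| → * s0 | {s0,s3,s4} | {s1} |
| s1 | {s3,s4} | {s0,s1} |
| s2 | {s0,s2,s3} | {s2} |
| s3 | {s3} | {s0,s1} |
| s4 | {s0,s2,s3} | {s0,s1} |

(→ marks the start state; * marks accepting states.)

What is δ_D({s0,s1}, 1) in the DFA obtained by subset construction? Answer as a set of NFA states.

δ(s0,1) = {s1}; δ(s1,1) = {s0,s1}.
Union: {s0,s1}.

{s0,s1}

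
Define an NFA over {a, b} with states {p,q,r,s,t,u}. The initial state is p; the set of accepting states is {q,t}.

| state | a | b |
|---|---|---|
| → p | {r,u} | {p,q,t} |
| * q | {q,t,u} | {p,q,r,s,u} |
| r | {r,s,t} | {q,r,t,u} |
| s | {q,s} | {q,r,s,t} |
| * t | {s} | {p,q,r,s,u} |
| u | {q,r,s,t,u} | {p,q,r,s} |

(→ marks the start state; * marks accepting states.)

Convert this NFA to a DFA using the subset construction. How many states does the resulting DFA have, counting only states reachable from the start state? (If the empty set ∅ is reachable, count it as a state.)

Start state of the DFA: {p}.
{p} --a--> {r,u}  [new]
{p} --b--> {p,q,t}  [new]
{r,u} --a--> {q,r,s,t,u}  [new]
{r,u} --b--> {p,q,r,s,t,u}  [new]
{p,q,t} --a--> {q,r,s,t,u}  [seen]
{p,q,t} --b--> {p,q,r,s,t,u}  [seen]
{q,r,s,t,u} --a--> {q,r,s,t,u}  [seen]
{q,r,s,t,u} --b--> {p,q,r,s,t,u}  [seen]
{p,q,r,s,t,u} --a--> {q,r,s,t,u}  [seen]
{p,q,r,s,t,u} --b--> {p,q,r,s,t,u}  [seen]
Reachable DFA states: {p}, {r,u}, {p,q,t}, {q,r,s,t,u}, {p,q,r,s,t,u}.

5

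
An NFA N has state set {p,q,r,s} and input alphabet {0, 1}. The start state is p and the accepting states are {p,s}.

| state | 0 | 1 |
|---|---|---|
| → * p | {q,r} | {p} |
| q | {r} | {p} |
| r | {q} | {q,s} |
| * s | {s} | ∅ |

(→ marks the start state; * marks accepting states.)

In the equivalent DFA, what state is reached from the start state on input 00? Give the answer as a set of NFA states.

{q,r}

Start: {p}.
δ(p,0) = {q,r}.
Union: {q,r}.
After 0: {q,r}.
δ(q,0) = {r}; δ(r,0) = {q}.
Union: {q,r}.
After 0: {q,r}.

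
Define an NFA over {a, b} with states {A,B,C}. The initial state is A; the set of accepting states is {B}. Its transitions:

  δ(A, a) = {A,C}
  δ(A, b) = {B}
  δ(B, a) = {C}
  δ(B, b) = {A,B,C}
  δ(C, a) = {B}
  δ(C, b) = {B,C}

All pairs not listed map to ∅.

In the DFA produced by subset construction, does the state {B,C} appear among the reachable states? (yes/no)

yes

Start state of the DFA: {A}.
{A} --a--> {A,C}  [new]
{A} --b--> {B}  [new]
{A,C} --a--> {A,B,C}  [new]
{A,C} --b--> {B,C}  [new]
{B} --a--> {C}  [new]
{B} --b--> {A,B,C}  [seen]
{A,B,C} --a--> {A,B,C}  [seen]
{A,B,C} --b--> {A,B,C}  [seen]
{B,C} --a--> {B,C}  [seen]
{B,C} --b--> {A,B,C}  [seen]
{C} --a--> {B}  [seen]
{C} --b--> {B,C}  [seen]
Reachable DFA states: {A}, {A,C}, {B}, {A,B,C}, {B,C}, {C}.
{B,C} is among them.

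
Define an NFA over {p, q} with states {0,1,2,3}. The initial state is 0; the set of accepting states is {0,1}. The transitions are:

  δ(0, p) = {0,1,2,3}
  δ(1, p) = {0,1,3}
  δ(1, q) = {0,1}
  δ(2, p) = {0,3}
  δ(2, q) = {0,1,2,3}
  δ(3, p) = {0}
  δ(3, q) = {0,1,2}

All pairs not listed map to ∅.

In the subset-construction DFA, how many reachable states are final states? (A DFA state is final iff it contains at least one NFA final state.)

Start state of the DFA: {0}.
{0} --p--> {0,1,2,3}  [new]
{0} --q--> ∅  [new]
{0,1,2,3} --p--> {0,1,2,3}  [seen]
{0,1,2,3} --q--> {0,1,2,3}  [seen]
∅ --p--> ∅  [seen]
∅ --q--> ∅  [seen]
Reachable DFA states: {0}, {0,1,2,3}, ∅.
Accepting DFA states (contain an NFA accepting state): {0}, {0,1,2,3}.

2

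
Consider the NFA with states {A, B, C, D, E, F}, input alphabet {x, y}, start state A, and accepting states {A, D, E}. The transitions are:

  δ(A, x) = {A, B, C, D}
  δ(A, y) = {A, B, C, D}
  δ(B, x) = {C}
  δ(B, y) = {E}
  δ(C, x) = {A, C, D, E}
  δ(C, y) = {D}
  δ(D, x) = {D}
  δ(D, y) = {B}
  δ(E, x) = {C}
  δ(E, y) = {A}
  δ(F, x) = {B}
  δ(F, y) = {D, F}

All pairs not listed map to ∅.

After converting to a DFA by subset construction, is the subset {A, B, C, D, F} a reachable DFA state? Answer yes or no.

no

Start state of the DFA: {A}.
{A} --x--> {A, B, C, D}  [new]
{A} --y--> {A, B, C, D}  [seen]
{A, B, C, D} --x--> {A, B, C, D, E}  [new]
{A, B, C, D} --y--> {A, B, C, D, E}  [seen]
{A, B, C, D, E} --x--> {A, B, C, D, E}  [seen]
{A, B, C, D, E} --y--> {A, B, C, D, E}  [seen]
Reachable DFA states: {A}, {A, B, C, D}, {A, B, C, D, E}.
{A, B, C, D, F} is not among them.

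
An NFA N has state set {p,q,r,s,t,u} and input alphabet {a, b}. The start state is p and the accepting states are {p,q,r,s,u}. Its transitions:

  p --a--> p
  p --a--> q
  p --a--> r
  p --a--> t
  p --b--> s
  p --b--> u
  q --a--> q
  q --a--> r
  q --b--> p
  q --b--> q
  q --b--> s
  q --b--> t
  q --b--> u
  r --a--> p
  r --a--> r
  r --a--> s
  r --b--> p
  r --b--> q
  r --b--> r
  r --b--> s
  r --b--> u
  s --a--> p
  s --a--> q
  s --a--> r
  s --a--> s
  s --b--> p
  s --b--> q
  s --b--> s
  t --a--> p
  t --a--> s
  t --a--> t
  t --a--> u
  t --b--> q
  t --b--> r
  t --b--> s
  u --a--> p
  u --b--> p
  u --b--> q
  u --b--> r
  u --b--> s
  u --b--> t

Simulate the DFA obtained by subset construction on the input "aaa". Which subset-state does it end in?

Start: {p}.
δ(p,a) = {p,q,r,t}.
Union: {p,q,r,t}.
After a: {p,q,r,t}.
δ(p,a) = {p,q,r,t}; δ(q,a) = {q,r}; δ(r,a) = {p,r,s}; δ(t,a) = {p,s,t,u}.
Union: {p,q,r,s,t,u}.
After a: {p,q,r,s,t,u}.
δ(p,a) = {p,q,r,t}; δ(q,a) = {q,r}; δ(r,a) = {p,r,s}; δ(s,a) = {p,q,r,s}; δ(t,a) = {p,s,t,u}; δ(u,a) = {p}.
Union: {p,q,r,s,t,u}.
After a: {p,q,r,s,t,u}.

{p,q,r,s,t,u}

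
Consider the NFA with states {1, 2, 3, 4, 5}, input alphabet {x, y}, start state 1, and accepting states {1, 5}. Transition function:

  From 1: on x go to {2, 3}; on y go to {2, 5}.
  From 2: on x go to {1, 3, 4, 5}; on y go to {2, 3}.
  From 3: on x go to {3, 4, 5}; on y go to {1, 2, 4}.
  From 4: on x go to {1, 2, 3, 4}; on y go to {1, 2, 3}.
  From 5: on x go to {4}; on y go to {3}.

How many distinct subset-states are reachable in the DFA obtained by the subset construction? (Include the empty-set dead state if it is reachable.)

6

Start state of the DFA: {1}.
{1} --x--> {2, 3}  [new]
{1} --y--> {2, 5}  [new]
{2, 3} --x--> {1, 3, 4, 5}  [new]
{2, 3} --y--> {1, 2, 3, 4}  [new]
{2, 5} --x--> {1, 3, 4, 5}  [seen]
{2, 5} --y--> {2, 3}  [seen]
{1, 3, 4, 5} --x--> {1, 2, 3, 4, 5}  [new]
{1, 3, 4, 5} --y--> {1, 2, 3, 4, 5}  [seen]
{1, 2, 3, 4} --x--> {1, 2, 3, 4, 5}  [seen]
{1, 2, 3, 4} --y--> {1, 2, 3, 4, 5}  [seen]
{1, 2, 3, 4, 5} --x--> {1, 2, 3, 4, 5}  [seen]
{1, 2, 3, 4, 5} --y--> {1, 2, 3, 4, 5}  [seen]
Reachable DFA states: {1}, {2, 3}, {2, 5}, {1, 3, 4, 5}, {1, 2, 3, 4}, {1, 2, 3, 4, 5}.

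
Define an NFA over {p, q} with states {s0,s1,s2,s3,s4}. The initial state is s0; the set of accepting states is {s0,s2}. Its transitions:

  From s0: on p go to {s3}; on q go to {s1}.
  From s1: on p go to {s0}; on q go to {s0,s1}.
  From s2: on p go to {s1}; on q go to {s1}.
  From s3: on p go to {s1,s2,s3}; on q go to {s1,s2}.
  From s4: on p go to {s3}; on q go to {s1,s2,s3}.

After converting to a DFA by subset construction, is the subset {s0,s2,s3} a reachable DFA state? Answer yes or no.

Start state of the DFA: {s0}.
{s0} --p--> {s3}  [new]
{s0} --q--> {s1}  [new]
{s3} --p--> {s1,s2,s3}  [new]
{s3} --q--> {s1,s2}  [new]
{s1} --p--> {s0}  [seen]
{s1} --q--> {s0,s1}  [new]
{s1,s2,s3} --p--> {s0,s1,s2,s3}  [new]
{s1,s2,s3} --q--> {s0,s1,s2}  [new]
{s1,s2} --p--> {s0,s1}  [seen]
{s1,s2} --q--> {s0,s1}  [seen]
{s0,s1} --p--> {s0,s3}  [new]
{s0,s1} --q--> {s0,s1}  [seen]
{s0,s1,s2,s3} --p--> {s0,s1,s2,s3}  [seen]
{s0,s1,s2,s3} --q--> {s0,s1,s2}  [seen]
{s0,s1,s2} --p--> {s0,s1,s3}  [new]
{s0,s1,s2} --q--> {s0,s1}  [seen]
{s0,s3} --p--> {s1,s2,s3}  [seen]
{s0,s3} --q--> {s1,s2}  [seen]
{s0,s1,s3} --p--> {s0,s1,s2,s3}  [seen]
{s0,s1,s3} --q--> {s0,s1,s2}  [seen]
Reachable DFA states: {s0}, {s3}, {s1}, {s1,s2,s3}, {s1,s2}, {s0,s1}, {s0,s1,s2,s3}, {s0,s1,s2}, {s0,s3}, {s0,s1,s3}.
{s0,s2,s3} is not among them.

no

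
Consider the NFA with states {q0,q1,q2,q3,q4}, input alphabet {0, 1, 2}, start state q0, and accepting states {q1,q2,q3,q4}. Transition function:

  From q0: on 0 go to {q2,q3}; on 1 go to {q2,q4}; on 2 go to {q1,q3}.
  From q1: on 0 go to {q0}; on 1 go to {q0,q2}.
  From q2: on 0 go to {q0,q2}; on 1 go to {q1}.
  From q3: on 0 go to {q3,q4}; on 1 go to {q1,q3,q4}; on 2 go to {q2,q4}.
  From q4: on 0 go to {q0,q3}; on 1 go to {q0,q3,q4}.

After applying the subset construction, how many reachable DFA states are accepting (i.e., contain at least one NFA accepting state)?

Start state of the DFA: {q0}.
{q0} --0--> {q2,q3}  [new]
{q0} --1--> {q2,q4}  [new]
{q0} --2--> {q1,q3}  [new]
{q2,q3} --0--> {q0,q2,q3,q4}  [new]
{q2,q3} --1--> {q1,q3,q4}  [new]
{q2,q3} --2--> {q2,q4}  [seen]
{q2,q4} --0--> {q0,q2,q3}  [new]
{q2,q4} --1--> {q0,q1,q3,q4}  [new]
{q2,q4} --2--> ∅  [new]
{q1,q3} --0--> {q0,q3,q4}  [new]
{q1,q3} --1--> {q0,q1,q2,q3,q4}  [new]
{q1,q3} --2--> {q2,q4}  [seen]
{q0,q2,q3,q4} --0--> {q0,q2,q3,q4}  [seen]
{q0,q2,q3,q4} --1--> {q0,q1,q2,q3,q4}  [seen]
{q0,q2,q3,q4} --2--> {q1,q2,q3,q4}  [new]
{q1,q3,q4} --0--> {q0,q3,q4}  [seen]
{q1,q3,q4} --1--> {q0,q1,q2,q3,q4}  [seen]
{q1,q3,q4} --2--> {q2,q4}  [seen]
{q0,q2,q3} --0--> {q0,q2,q3,q4}  [seen]
{q0,q2,q3} --1--> {q1,q2,q3,q4}  [seen]
{q0,q2,q3} --2--> {q1,q2,q3,q4}  [seen]
{q0,q1,q3,q4} --0--> {q0,q2,q3,q4}  [seen]
{q0,q1,q3,q4} --1--> {q0,q1,q2,q3,q4}  [seen]
{q0,q1,q3,q4} --2--> {q1,q2,q3,q4}  [seen]
∅ --0--> ∅  [seen]
∅ --1--> ∅  [seen]
∅ --2--> ∅  [seen]
{q0,q3,q4} --0--> {q0,q2,q3,q4}  [seen]
{q0,q3,q4} --1--> {q0,q1,q2,q3,q4}  [seen]
{q0,q3,q4} --2--> {q1,q2,q3,q4}  [seen]
{q0,q1,q2,q3,q4} --0--> {q0,q2,q3,q4}  [seen]
{q0,q1,q2,q3,q4} --1--> {q0,q1,q2,q3,q4}  [seen]
{q0,q1,q2,q3,q4} --2--> {q1,q2,q3,q4}  [seen]
{q1,q2,q3,q4} --0--> {q0,q2,q3,q4}  [seen]
{q1,q2,q3,q4} --1--> {q0,q1,q2,q3,q4}  [seen]
{q1,q2,q3,q4} --2--> {q2,q4}  [seen]
Reachable DFA states: {q0}, {q2,q3}, {q2,q4}, {q1,q3}, {q0,q2,q3,q4}, {q1,q3,q4}, {q0,q2,q3}, {q0,q1,q3,q4}, ∅, {q0,q3,q4}, {q0,q1,q2,q3,q4}, {q1,q2,q3,q4}.
Accepting DFA states (contain an NFA accepting state): {q2,q3}, {q2,q4}, {q1,q3}, {q0,q2,q3,q4}, {q1,q3,q4}, {q0,q2,q3}, {q0,q1,q3,q4}, {q0,q3,q4}, {q0,q1,q2,q3,q4}, {q1,q2,q3,q4}.

10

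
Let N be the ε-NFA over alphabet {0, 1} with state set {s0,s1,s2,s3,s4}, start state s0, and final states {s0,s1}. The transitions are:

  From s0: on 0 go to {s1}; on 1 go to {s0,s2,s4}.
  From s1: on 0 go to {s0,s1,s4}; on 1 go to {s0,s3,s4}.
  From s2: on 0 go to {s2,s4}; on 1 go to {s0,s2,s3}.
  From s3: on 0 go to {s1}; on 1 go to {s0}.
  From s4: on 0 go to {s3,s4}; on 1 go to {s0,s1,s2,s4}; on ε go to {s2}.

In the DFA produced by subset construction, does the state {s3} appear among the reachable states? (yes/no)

no

Start state of the DFA: {s0} (ε-closure of the NFA start).
{s0} --0--> {s1}  [new]
{s0} --1--> {s0,s2,s4}  [new]
{s1} --0--> {s0,s1,s2,s4}  [new]
{s1} --1--> {s0,s2,s3,s4}  [new]
{s0,s2,s4} --0--> {s1,s2,s3,s4}  [new]
{s0,s2,s4} --1--> {s0,s1,s2,s3,s4}  [new]
{s0,s1,s2,s4} --0--> {s0,s1,s2,s3,s4}  [seen]
{s0,s1,s2,s4} --1--> {s0,s1,s2,s3,s4}  [seen]
{s0,s2,s3,s4} --0--> {s1,s2,s3,s4}  [seen]
{s0,s2,s3,s4} --1--> {s0,s1,s2,s3,s4}  [seen]
{s1,s2,s3,s4} --0--> {s0,s1,s2,s3,s4}  [seen]
{s1,s2,s3,s4} --1--> {s0,s1,s2,s3,s4}  [seen]
{s0,s1,s2,s3,s4} --0--> {s0,s1,s2,s3,s4}  [seen]
{s0,s1,s2,s3,s4} --1--> {s0,s1,s2,s3,s4}  [seen]
Reachable DFA states: {s0}, {s1}, {s0,s2,s4}, {s0,s1,s2,s4}, {s0,s2,s3,s4}, {s1,s2,s3,s4}, {s0,s1,s2,s3,s4}.
{s3} is not among them.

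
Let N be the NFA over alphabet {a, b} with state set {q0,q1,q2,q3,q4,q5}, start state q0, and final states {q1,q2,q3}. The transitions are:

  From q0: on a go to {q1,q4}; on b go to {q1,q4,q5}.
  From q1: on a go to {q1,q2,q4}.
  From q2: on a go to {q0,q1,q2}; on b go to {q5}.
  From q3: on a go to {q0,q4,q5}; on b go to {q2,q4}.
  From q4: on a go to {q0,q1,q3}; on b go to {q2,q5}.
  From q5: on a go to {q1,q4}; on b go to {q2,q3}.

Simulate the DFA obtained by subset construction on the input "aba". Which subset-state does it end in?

{q0,q1,q2,q4}

Start: {q0}.
δ(q0,a) = {q1,q4}.
Union: {q1,q4}.
After a: {q1,q4}.
δ(q1,b) = ∅; δ(q4,b) = {q2,q5}.
Union: {q2,q5}.
After b: {q2,q5}.
δ(q2,a) = {q0,q1,q2}; δ(q5,a) = {q1,q4}.
Union: {q0,q1,q2,q4}.
After a: {q0,q1,q2,q4}.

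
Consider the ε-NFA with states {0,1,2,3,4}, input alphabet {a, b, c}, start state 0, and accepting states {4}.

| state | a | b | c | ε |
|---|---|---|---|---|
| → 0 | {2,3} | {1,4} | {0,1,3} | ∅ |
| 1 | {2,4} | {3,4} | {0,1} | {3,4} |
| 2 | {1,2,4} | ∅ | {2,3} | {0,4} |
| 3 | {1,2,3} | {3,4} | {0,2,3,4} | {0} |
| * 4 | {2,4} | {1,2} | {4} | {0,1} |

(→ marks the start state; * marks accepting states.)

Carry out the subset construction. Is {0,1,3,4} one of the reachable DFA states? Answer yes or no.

yes

Start state of the DFA: {0} (ε-closure of the NFA start).
{0} --a--> {0,1,2,3,4}  [new]
{0} --b--> {0,1,3,4}  [new]
{0} --c--> {0,1,3,4}  [seen]
{0,1,2,3,4} --a--> {0,1,2,3,4}  [seen]
{0,1,2,3,4} --b--> {0,1,2,3,4}  [seen]
{0,1,2,3,4} --c--> {0,1,2,3,4}  [seen]
{0,1,3,4} --a--> {0,1,2,3,4}  [seen]
{0,1,3,4} --b--> {0,1,2,3,4}  [seen]
{0,1,3,4} --c--> {0,1,2,3,4}  [seen]
Reachable DFA states: {0}, {0,1,2,3,4}, {0,1,3,4}.
{0,1,3,4} is among them.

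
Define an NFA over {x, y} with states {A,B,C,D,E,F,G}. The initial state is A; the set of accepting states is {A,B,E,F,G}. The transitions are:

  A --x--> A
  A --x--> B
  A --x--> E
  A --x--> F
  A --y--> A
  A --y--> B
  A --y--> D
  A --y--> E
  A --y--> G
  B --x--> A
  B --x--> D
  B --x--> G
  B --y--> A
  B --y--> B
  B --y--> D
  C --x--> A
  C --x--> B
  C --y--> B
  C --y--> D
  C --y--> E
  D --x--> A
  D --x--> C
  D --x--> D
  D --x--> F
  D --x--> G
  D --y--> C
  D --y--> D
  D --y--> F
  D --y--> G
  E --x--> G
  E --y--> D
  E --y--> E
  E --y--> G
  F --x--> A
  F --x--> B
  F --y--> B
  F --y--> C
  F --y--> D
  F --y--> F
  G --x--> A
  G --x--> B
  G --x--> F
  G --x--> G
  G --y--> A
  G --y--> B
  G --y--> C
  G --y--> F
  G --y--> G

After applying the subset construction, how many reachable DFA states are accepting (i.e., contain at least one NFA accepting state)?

5

Start state of the DFA: {A}.
{A} --x--> {A,B,E,F}  [new]
{A} --y--> {A,B,D,E,G}  [new]
{A,B,E,F} --x--> {A,B,D,E,F,G}  [new]
{A,B,E,F} --y--> {A,B,C,D,E,F,G}  [new]
{A,B,D,E,G} --x--> {A,B,C,D,E,F,G}  [seen]
{A,B,D,E,G} --y--> {A,B,C,D,E,F,G}  [seen]
{A,B,D,E,F,G} --x--> {A,B,C,D,E,F,G}  [seen]
{A,B,D,E,F,G} --y--> {A,B,C,D,E,F,G}  [seen]
{A,B,C,D,E,F,G} --x--> {A,B,C,D,E,F,G}  [seen]
{A,B,C,D,E,F,G} --y--> {A,B,C,D,E,F,G}  [seen]
Reachable DFA states: {A}, {A,B,E,F}, {A,B,D,E,G}, {A,B,D,E,F,G}, {A,B,C,D,E,F,G}.
Accepting DFA states (contain an NFA accepting state): {A}, {A,B,E,F}, {A,B,D,E,G}, {A,B,D,E,F,G}, {A,B,C,D,E,F,G}.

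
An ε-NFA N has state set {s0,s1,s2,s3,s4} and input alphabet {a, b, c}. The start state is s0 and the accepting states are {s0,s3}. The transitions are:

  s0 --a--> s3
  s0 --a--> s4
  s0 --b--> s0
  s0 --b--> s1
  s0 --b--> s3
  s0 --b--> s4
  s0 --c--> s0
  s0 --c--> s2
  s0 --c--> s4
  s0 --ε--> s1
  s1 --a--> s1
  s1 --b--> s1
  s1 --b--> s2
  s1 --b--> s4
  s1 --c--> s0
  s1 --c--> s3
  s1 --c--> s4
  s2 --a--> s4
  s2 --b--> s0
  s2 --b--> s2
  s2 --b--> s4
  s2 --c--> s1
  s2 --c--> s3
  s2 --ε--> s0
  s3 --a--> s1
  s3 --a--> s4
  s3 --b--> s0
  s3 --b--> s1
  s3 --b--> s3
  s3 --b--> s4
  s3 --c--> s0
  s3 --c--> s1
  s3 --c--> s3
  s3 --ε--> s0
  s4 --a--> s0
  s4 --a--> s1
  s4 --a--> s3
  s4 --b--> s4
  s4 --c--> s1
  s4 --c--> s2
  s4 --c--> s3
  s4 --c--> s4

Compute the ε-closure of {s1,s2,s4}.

Begin with {s1,s2,s4}.
s2 →ε {s0}; add s0.
ε-closure = {s0,s1,s2,s4}.

{s0,s1,s2,s4}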